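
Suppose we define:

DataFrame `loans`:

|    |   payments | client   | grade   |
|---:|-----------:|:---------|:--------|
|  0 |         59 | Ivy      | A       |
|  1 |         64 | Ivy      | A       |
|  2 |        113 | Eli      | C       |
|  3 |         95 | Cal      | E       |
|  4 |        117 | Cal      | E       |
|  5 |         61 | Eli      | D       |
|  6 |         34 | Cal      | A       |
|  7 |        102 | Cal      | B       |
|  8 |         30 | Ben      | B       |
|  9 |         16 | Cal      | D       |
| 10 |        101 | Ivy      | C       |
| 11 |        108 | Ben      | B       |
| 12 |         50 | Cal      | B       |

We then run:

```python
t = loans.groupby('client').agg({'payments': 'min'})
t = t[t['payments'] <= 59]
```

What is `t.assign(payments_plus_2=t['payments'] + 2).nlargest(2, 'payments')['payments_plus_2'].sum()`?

93

group by client, min of payments:
        payments
client          
Ben           30
Cal           16
Eli           61
Ivy           59
filter rows where payments <= 59:
        payments
client          
Ben           30
Cal           16
Ivy           59
add column payments_plus_2 = t['payments'] + 2:
        payments  payments_plus_2
client                           
Ben           30               32
Cal           16               18
Ivy           59               61
take 2 rows with largest payments:
        payments  payments_plus_2
client                           
Ivy           59               61
Ben           30               32
Taking the sum of column 'payments_plus_2' gives 93.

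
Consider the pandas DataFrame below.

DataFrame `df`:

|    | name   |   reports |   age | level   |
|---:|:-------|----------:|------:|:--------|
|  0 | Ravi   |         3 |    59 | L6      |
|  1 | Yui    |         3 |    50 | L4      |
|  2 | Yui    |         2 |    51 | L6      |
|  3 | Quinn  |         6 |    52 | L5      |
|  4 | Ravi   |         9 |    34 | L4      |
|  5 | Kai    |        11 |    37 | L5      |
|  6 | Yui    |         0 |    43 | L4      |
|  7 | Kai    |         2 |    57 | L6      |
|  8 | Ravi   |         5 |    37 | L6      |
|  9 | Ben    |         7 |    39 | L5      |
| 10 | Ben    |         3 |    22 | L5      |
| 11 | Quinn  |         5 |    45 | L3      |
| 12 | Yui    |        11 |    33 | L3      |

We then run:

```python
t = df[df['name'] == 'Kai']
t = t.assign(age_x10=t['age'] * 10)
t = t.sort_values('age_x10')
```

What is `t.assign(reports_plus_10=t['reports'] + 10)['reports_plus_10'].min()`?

12

filter rows where name == 'Kai':
  name  reports  age level
5  Kai       11   37    L5
7  Kai        2   57    L6
add column age_x10 = t['age'] * 10:
  name  reports  age level  age_x10
5  Kai       11   37    L5      370
7  Kai        2   57    L6      570
sort by age_x10:
  name  reports  age level  age_x10
5  Kai       11   37    L5      370
7  Kai        2   57    L6      570
add column reports_plus_10 = t['reports'] + 10:
  name  reports  age level  age_x10  reports_plus_10
5  Kai       11   37    L5      370               21
7  Kai        2   57    L6      570               12
Taking the min of column 'reports_plus_10' gives 12.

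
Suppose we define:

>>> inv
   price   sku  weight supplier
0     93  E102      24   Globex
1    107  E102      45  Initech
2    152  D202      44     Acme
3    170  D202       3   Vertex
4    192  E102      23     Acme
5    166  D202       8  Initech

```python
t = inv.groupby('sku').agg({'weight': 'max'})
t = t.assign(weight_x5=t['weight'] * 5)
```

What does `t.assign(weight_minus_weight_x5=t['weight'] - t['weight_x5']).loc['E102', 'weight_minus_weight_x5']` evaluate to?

-180

group by sku, max of weight:
      weight
sku         
D202      44
E102      45
add column weight_x5 = t['weight'] * 5:
      weight  weight_x5
sku                    
D202      44        220
E102      45        225
add column weight_minus_weight_x5 = t['weight'] - t['weight_x5']:
      weight  weight_x5  weight_minus_weight_x5
sku                                            
D202      44        220                    -176
E102      45        225                    -180
The value at row 'E102', column 'weight_minus_weight_x5' is -180.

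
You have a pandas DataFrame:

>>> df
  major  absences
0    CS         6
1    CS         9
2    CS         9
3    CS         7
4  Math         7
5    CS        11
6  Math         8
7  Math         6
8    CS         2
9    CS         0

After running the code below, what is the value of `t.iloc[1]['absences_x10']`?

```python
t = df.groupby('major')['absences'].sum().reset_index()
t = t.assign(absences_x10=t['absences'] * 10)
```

group by major, sum of absences:
major
CS      44
Math    21
Name: absences, dtype: int64
reset_index():
  major  absences
0    CS        44
1  Math        21
add column absences_x10 = t['absences'] * 10:
  major  absences  absences_x10
0    CS        44           440
1  Math        21           210
So iloc[1]['absences_x10'] = 210.

210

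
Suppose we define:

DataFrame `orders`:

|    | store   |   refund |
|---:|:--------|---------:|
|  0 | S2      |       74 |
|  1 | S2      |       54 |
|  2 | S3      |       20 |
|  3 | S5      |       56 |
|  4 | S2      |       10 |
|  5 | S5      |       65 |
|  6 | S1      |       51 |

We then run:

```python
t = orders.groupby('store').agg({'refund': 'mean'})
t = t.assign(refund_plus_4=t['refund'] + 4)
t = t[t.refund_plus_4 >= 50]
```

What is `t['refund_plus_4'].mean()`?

56.5

group by store, mean of refund:
       refund
store        
S1       51.0
S2       46.0
S3       20.0
S5       60.5
add column refund_plus_4 = t['refund'] + 4:
       refund  refund_plus_4
store                       
S1       51.0           55.0
S2       46.0           50.0
S3       20.0           24.0
S5       60.5           64.5
filter rows where refund_plus_4 >= 50:
       refund  refund_plus_4
store                       
S1       51.0           55.0
S2       46.0           50.0
S5       60.5           64.5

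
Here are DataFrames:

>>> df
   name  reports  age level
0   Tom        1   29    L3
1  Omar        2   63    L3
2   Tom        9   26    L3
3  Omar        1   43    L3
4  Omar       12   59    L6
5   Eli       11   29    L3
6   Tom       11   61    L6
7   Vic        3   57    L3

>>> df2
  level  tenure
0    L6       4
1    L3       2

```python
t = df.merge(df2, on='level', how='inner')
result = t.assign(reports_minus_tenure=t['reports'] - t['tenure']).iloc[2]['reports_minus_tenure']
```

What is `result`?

merge on 'level' (how='inner') → 8 rows:
   name  reports  age level  tenure
0   Tom        1   29    L3       2
1  Omar        2   63    L3       2
2   Tom        9   26    L3       2
3  Omar        1   43    L3       2
4  Omar       12   59    L6       4
5   Eli       11   29    L3       2
6   Tom       11   61    L6       4
7   Vic        3   57    L3       2
add column reports_minus_tenure = t['reports'] - t['tenure']:
   name  reports  age level  tenure  reports_minus_tenure
0   Tom        1   29    L3       2                    -1
1  Omar        2   63    L3       2                     0
2   Tom        9   26    L3       2                     7
3  Omar        1   43    L3       2                    -1
4  Omar       12   59    L6       4                     8
5   Eli       11   29    L3       2                     9
6   Tom       11   61    L6       4                     7
7   Vic        3   57    L3       2                     1
value at position 2, column 'reports_minus_tenure' → 7

7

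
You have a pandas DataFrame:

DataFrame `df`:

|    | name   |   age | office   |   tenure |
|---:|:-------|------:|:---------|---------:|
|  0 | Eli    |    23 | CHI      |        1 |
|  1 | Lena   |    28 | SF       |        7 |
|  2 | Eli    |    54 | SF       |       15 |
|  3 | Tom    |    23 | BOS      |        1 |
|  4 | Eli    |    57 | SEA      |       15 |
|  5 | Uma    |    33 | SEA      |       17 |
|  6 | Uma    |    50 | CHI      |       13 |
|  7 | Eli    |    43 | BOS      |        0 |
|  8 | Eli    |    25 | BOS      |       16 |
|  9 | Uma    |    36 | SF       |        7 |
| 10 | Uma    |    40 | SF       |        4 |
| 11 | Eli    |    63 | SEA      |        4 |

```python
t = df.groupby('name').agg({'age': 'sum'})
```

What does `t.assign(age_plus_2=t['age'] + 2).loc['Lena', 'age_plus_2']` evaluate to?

30

group by name, sum of age:
      age
name     
Eli   265
Lena   28
Tom    23
Uma   159
add column age_plus_2 = t['age'] + 2:
      age  age_plus_2
name                 
Eli   265         267
Lena   28          30
Tom    23          25
Uma   159         161
So loc['Lena', 'age_plus_2'] = 30.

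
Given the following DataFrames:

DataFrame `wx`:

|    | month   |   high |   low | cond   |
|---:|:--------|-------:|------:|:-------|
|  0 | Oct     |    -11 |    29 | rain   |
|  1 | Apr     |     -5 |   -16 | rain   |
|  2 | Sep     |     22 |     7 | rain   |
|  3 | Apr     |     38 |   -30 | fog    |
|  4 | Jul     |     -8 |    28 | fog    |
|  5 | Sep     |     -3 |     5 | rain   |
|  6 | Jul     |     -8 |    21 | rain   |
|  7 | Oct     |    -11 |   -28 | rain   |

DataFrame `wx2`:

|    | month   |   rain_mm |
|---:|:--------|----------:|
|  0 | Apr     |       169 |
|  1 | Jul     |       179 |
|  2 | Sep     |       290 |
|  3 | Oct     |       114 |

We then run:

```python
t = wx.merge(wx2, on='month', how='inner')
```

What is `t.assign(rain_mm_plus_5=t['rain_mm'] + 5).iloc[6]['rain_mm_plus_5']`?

merge on 'month' (how='inner') → 8 rows:
  month  high  low  cond  rain_mm
0   Oct   -11   29  rain      114
1   Apr    -5  -16  rain      169
2   Sep    22    7  rain      290
3   Apr    38  -30   fog      169
4   Jul    -8   28   fog      179
5   Sep    -3    5  rain      290
6   Jul    -8   21  rain      179
7   Oct   -11  -28  rain      114
add column rain_mm_plus_5 = t['rain_mm'] + 5:
  month  high  low  cond  rain_mm  rain_mm_plus_5
0   Oct   -11   29  rain      114             119
1   Apr    -5  -16  rain      169             174
2   Sep    22    7  rain      290             295
3   Apr    38  -30   fog      169             174
4   Jul    -8   28   fog      179             184
5   Sep    -3    5  rain      290             295
6   Jul    -8   21  rain      179             184
7   Oct   -11  -28  rain      114             119
Finally, value at position 6, column 'rain_mm_plus_5' = 184.

184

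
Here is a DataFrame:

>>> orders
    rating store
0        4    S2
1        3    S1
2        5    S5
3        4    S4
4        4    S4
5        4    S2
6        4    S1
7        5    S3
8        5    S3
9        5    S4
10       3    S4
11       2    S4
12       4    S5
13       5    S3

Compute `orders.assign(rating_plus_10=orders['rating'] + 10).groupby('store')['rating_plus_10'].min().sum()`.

add column rating_plus_10 = orders['rating'] + 10:
    rating store  rating_plus_10
0        4    S2              14
1        3    S1              13
2        5    S5              15
3        4    S4              14
4        4    S4              14
5        4    S2              14
6        4    S1              14
7        5    S3              15
8        5    S3              15
9        5    S4              15
10       3    S4              13
11       2    S4              12
12       4    S5              14
13       5    S3              15
group by store, min of rating_plus_10:
store
S1    13
S2    14
S3    15
S4    12
S5    14
Name: rating_plus_10, dtype: int64
The sum of the resulting series is 68.

68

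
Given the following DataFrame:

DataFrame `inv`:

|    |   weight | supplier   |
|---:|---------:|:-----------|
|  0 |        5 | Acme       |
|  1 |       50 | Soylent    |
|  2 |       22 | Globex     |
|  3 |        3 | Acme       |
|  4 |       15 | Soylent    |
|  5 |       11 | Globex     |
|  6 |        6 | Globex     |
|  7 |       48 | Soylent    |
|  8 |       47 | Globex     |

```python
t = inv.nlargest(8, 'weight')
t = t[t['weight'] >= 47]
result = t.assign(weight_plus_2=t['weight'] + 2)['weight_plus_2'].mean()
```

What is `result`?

take 8 rows with largest weight:
   weight supplier
1      50  Soylent
7      48  Soylent
8      47   Globex
2      22   Globex
4      15  Soylent
5      11   Globex
6       6   Globex
0       5     Acme
filter rows where weight >= 47:
   weight supplier
1      50  Soylent
7      48  Soylent
8      47   Globex
add column weight_plus_2 = t['weight'] + 2:
   weight supplier  weight_plus_2
1      50  Soylent             52
7      48  Soylent             50
8      47   Globex             49
The mean of column 'weight_plus_2' is 50.3333333333.

50.3333333333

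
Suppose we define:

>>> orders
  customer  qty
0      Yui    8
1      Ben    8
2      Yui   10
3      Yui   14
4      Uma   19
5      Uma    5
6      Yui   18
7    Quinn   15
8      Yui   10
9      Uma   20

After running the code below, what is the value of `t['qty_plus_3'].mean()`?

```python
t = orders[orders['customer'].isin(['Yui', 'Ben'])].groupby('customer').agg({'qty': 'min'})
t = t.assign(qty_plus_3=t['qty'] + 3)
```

11.0

filter rows where customer in ['Yui', 'Ben']:
  customer  qty
0      Yui    8
1      Ben    8
2      Yui   10
3      Yui   14
6      Yui   18
8      Yui   10
group by customer, min of qty:
          qty
customer     
Ben         8
Yui         8
add column qty_plus_3 = t['qty'] + 3:
          qty  qty_plus_3
customer                 
Ben         8          11
Yui         8          11
The mean of column 'qty_plus_3' is 11.0.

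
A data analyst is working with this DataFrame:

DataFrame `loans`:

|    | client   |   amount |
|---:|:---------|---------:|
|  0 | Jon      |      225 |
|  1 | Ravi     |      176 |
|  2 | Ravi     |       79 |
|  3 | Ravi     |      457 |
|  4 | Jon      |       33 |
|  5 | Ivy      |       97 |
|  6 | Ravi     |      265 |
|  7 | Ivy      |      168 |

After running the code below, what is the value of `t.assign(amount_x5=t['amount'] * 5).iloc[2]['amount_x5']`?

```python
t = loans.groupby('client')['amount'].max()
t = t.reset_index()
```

group by client, max of amount:
client
Ivy     168
Jon     225
Ravi    457
Name: amount, dtype: int64
reset_index():
  client  amount
0    Ivy     168
1    Jon     225
2   Ravi     457
add column amount_x5 = t['amount'] * 5:
  client  amount  amount_x5
0    Ivy     168        840
1    Jon     225       1125
2   Ravi     457       2285
value at position 2, column 'amount_x5' → 2285

2285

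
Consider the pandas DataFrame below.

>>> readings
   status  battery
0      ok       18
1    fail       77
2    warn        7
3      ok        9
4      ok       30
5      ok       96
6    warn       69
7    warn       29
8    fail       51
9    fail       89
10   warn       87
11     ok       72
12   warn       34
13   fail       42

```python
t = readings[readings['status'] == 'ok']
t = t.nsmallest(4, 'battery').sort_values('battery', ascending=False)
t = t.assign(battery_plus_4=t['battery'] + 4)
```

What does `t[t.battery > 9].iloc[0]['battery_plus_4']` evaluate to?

filter rows where status == 'ok':
   status  battery
0      ok       18
3      ok        9
4      ok       30
5      ok       96
11     ok       72
take 4 rows with smallest battery:
   status  battery
3      ok        9
0      ok       18
4      ok       30
11     ok       72
sort by battery descending:
   status  battery
11     ok       72
4      ok       30
0      ok       18
3      ok        9
add column battery_plus_4 = t['battery'] + 4:
   status  battery  battery_plus_4
11     ok       72              76
4      ok       30              34
0      ok       18              22
3      ok        9              13
filter rows where battery > 9:
   status  battery  battery_plus_4
11     ok       72              76
4      ok       30              34
0      ok       18              22

76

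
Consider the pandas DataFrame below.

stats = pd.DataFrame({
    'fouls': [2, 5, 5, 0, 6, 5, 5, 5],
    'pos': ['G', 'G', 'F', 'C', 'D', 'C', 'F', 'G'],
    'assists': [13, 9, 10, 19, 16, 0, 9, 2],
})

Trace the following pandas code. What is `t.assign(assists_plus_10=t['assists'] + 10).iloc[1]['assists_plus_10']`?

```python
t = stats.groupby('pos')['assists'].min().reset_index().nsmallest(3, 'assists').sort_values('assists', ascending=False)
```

group by pos, min of assists:
pos
C     0
D    16
F     9
G     2
Name: assists, dtype: int64
reset_index():
  pos  assists
0   C        0
1   D       16
2   F        9
3   G        2
take 3 rows with smallest assists:
  pos  assists
0   C        0
3   G        2
2   F        9
sort by assists descending:
  pos  assists
2   F        9
3   G        2
0   C        0
add column assists_plus_10 = t['assists'] + 10:
  pos  assists  assists_plus_10
2   F        9               19
3   G        2               12
0   C        0               10
So iloc[1]['assists_plus_10'] = 12.

12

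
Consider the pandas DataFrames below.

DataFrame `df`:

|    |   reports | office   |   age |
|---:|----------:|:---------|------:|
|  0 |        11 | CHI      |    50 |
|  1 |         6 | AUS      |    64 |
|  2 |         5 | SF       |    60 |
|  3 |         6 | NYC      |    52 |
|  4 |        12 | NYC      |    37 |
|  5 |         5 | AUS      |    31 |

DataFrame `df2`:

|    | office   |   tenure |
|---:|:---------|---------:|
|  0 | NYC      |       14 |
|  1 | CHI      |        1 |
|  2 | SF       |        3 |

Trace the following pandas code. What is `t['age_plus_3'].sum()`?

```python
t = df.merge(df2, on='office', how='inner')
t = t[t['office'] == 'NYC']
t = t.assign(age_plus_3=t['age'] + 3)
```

95

merge on 'office' (how='inner') → 4 rows:
   reports office  age  tenure
0       11    CHI   50       1
1        5     SF   60       3
2        6    NYC   52      14
3       12    NYC   37      14
filter rows where office == 'NYC':
   reports office  age  tenure
2        6    NYC   52      14
3       12    NYC   37      14
add column age_plus_3 = t['age'] + 3:
   reports office  age  tenure  age_plus_3
2        6    NYC   52      14          55
3       12    NYC   37      14          40
Finally, sum of column 'age_plus_3' = 95.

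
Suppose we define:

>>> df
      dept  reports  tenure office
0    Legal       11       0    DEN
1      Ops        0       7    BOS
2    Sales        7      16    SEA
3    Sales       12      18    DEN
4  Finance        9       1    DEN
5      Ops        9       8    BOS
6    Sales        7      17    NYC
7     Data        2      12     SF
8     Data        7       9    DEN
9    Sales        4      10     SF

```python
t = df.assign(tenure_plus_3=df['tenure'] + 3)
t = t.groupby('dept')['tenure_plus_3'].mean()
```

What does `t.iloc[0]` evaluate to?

add column tenure_plus_3 = df['tenure'] + 3:
      dept  reports  tenure office  tenure_plus_3
0    Legal       11       0    DEN              3
1      Ops        0       7    BOS             10
2    Sales        7      16    SEA             19
3    Sales       12      18    DEN             21
4  Finance        9       1    DEN              4
5      Ops        9       8    BOS             11
6    Sales        7      17    NYC             20
7     Data        2      12     SF             15
8     Data        7       9    DEN             12
9    Sales        4      10     SF             13
group by dept, mean of tenure_plus_3:
dept
Data       13.50
Finance     4.00
Legal       3.00
Ops        10.50
Sales      18.25
Name: tenure_plus_3, dtype: float64
The value at position 0 is 13.5.

13.5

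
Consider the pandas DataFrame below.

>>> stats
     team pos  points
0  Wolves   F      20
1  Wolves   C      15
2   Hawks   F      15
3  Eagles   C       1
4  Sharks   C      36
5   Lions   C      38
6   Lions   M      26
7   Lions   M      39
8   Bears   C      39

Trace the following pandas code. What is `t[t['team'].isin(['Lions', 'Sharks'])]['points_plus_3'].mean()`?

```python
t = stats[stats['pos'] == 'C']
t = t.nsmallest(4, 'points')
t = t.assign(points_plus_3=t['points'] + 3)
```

40.0

filter rows where pos == 'C':
     team pos  points
1  Wolves   C      15
3  Eagles   C       1
4  Sharks   C      36
5   Lions   C      38
8   Bears   C      39
take 4 rows with smallest points:
     team pos  points
3  Eagles   C       1
1  Wolves   C      15
4  Sharks   C      36
5   Lions   C      38
add column points_plus_3 = t['points'] + 3:
     team pos  points  points_plus_3
3  Eagles   C       1              4
1  Wolves   C      15             18
4  Sharks   C      36             39
5   Lions   C      38             41
filter rows where team in ['Lions', 'Sharks']:
     team pos  points  points_plus_3
4  Sharks   C      36             39
5   Lions   C      38             41
The mean of column 'points_plus_3' is 40.0.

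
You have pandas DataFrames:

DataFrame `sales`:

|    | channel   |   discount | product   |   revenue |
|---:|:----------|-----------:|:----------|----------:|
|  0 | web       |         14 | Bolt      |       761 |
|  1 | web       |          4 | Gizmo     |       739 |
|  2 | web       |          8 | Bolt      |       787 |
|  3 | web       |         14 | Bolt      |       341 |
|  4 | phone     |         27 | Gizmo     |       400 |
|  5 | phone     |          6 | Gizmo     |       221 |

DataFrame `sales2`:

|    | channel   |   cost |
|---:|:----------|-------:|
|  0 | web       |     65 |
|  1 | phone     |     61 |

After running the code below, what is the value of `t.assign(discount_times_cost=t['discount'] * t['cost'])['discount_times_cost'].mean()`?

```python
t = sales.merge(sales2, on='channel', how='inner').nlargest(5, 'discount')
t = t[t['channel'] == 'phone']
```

1006.5

merge on 'channel' (how='inner') → 6 rows:
  channel  discount product  revenue  cost
0     web        14    Bolt      761    65
1     web         4   Gizmo      739    65
2     web         8    Bolt      787    65
3     web        14    Bolt      341    65
4   phone        27   Gizmo      400    61
5   phone         6   Gizmo      221    61
take 5 rows with largest discount:
  channel  discount product  revenue  cost
4   phone        27   Gizmo      400    61
0     web        14    Bolt      761    65
3     web        14    Bolt      341    65
2     web         8    Bolt      787    65
5   phone         6   Gizmo      221    61
filter rows where channel == 'phone':
  channel  discount product  revenue  cost
4   phone        27   Gizmo      400    61
5   phone         6   Gizmo      221    61
add column discount_times_cost = t['discount'] * t['cost']:
  channel  discount product  revenue  cost  discount_times_cost
4   phone        27   Gizmo      400    61                 1647
5   phone         6   Gizmo      221    61                  366
mean of column 'discount_times_cost' → 1006.5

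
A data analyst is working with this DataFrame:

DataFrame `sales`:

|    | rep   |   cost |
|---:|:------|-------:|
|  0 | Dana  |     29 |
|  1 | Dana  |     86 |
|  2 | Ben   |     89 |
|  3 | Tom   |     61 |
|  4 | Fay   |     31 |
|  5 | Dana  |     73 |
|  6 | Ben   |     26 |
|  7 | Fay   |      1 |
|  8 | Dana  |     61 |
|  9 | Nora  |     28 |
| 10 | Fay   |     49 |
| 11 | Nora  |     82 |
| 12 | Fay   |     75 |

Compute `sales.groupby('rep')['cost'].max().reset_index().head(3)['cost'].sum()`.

250

group by rep, max of cost:
rep
Ben     89
Dana    86
Fay     75
Nora    82
Tom     61
Name: cost, dtype: int64
reset_index():
    rep  cost
0   Ben    89
1  Dana    86
2   Fay    75
3  Nora    82
4   Tom    61
take first 3 rows:
    rep  cost
0   Ben    89
1  Dana    86
2   Fay    75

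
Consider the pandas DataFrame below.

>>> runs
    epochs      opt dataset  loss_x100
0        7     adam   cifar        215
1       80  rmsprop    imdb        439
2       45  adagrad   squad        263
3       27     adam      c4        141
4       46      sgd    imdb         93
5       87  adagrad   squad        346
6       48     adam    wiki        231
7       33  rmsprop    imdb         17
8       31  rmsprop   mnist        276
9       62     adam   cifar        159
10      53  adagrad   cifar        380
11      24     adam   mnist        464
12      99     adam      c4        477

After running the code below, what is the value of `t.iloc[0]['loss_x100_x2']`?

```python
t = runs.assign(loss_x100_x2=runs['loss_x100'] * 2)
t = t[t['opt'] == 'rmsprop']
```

add column loss_x100_x2 = runs['loss_x100'] * 2:
    epochs      opt dataset  loss_x100  loss_x100_x2
0        7     adam   cifar        215           430
1       80  rmsprop    imdb        439           878
2       45  adagrad   squad        263           526
3       27     adam      c4        141           282
4       46      sgd    imdb         93           186
5       87  adagrad   squad        346           692
6       48     adam    wiki        231           462
7       33  rmsprop    imdb         17            34
8       31  rmsprop   mnist        276           552
9       62     adam   cifar        159           318
10      53  adagrad   cifar        380           760
11      24     adam   mnist        464           928
12      99     adam      c4        477           954
filter rows where opt == 'rmsprop':
   epochs      opt dataset  loss_x100  loss_x100_x2
1      80  rmsprop    imdb        439           878
7      33  rmsprop    imdb         17            34
8      31  rmsprop   mnist        276           552

878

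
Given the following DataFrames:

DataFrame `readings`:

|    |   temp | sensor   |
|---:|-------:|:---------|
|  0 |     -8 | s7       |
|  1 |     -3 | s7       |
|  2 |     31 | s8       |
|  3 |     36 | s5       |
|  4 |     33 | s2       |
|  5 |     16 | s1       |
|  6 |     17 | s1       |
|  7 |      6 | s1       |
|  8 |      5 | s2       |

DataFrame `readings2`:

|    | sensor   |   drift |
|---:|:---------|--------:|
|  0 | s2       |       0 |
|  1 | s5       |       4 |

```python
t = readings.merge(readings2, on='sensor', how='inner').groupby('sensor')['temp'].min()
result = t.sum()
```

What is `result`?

merge on 'sensor' (how='inner') → 3 rows:
   temp sensor  drift
0    36     s5      4
1    33     s2      0
2     5     s2      0
group by sensor, min of temp:
sensor
s2     5
s5    36
Name: temp, dtype: int64
The sum of the resulting series is 41.

41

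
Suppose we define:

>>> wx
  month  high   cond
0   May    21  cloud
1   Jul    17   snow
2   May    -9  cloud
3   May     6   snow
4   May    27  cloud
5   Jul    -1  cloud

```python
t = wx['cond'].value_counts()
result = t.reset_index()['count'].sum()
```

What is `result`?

6

value_counts of cond:
cond
cloud    4
snow     2
Name: count, dtype: int64
reset_index():
    cond  count
0  cloud      4
1   snow      2
Finally, sum of column 'count' = 6.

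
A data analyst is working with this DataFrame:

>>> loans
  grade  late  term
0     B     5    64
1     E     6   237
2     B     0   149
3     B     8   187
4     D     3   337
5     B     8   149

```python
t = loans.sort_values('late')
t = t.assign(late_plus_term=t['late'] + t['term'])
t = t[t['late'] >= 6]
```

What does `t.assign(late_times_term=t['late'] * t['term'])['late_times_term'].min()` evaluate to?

1192

sort by late:
  grade  late  term
2     B     0   149
4     D     3   337
0     B     5    64
1     E     6   237
3     B     8   187
5     B     8   149
add column late_plus_term = t['late'] + t['term']:
  grade  late  term  late_plus_term
2     B     0   149             149
4     D     3   337             340
0     B     5    64              69
1     E     6   237             243
3     B     8   187             195
5     B     8   149             157
filter rows where late >= 6:
  grade  late  term  late_plus_term
1     E     6   237             243
3     B     8   187             195
5     B     8   149             157
add column late_times_term = t['late'] * t['term']:
  grade  late  term  late_plus_term  late_times_term
1     E     6   237             243             1422
3     B     8   187             195             1496
5     B     8   149             157             1192
The min of column 'late_times_term' is 1192.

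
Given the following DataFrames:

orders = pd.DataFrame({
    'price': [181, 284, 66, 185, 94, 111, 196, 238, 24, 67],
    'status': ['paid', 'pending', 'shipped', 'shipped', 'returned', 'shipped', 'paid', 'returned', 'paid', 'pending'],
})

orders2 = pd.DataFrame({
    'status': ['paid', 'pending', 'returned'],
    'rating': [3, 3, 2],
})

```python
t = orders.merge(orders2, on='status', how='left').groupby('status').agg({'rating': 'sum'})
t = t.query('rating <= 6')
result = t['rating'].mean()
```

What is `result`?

3.33333333333

merge on 'status' (how='left') → 10 rows:
   price    status  rating
0    181      paid     3.0
1    284   pending     3.0
2     66   shipped     NaN
3    185   shipped     NaN
4     94  returned     2.0
5    111   shipped     NaN
6    196      paid     3.0
7    238  returned     2.0
8     24      paid     3.0
9     67   pending     3.0
group by status, sum of rating:
          rating
status          
paid         9.0
pending      6.0
returned     4.0
shipped      0.0
filter rows where rating <= 6:
          rating
status          
pending      6.0
returned     4.0
shipped      0.0
The mean of column 'rating' is 3.33333333333.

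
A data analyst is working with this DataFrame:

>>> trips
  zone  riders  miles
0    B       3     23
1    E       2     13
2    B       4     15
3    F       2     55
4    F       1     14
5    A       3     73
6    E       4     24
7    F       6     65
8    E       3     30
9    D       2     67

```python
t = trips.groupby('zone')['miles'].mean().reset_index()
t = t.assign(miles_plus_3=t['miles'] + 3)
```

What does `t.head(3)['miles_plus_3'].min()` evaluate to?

22.0

group by zone, mean of miles:
zone
A    73.000000
B    19.000000
D    67.000000
E    22.333333
F    44.666667
Name: miles, dtype: float64
reset_index():
  zone      miles
0    A  73.000000
1    B  19.000000
2    D  67.000000
3    E  22.333333
4    F  44.666667
add column miles_plus_3 = t['miles'] + 3:
  zone      miles  miles_plus_3
0    A  73.000000     76.000000
1    B  19.000000     22.000000
2    D  67.000000     70.000000
3    E  22.333333     25.333333
4    F  44.666667     47.666667
take first 3 rows:
  zone  miles  miles_plus_3
0    A   73.0          76.0
1    B   19.0          22.0
2    D   67.0          70.0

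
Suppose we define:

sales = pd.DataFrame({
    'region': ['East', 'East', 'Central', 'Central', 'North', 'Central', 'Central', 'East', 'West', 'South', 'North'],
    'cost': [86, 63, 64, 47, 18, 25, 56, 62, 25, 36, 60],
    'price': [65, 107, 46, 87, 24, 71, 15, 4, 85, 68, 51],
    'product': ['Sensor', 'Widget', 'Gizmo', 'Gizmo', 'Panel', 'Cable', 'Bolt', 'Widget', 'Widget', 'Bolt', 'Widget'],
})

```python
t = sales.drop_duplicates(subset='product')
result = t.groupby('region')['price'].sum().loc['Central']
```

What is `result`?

drop duplicate product (keep=first):
    region  cost  price product
0     East    86     65  Sensor
1     East    63    107  Widget
2  Central    64     46   Gizmo
4    North    18     24   Panel
5  Central    25     71   Cable
6  Central    56     15    Bolt
group by region, sum of price:
region
Central    132
East       172
North       24
Name: price, dtype: int64
So loc['Central'] = 132.

132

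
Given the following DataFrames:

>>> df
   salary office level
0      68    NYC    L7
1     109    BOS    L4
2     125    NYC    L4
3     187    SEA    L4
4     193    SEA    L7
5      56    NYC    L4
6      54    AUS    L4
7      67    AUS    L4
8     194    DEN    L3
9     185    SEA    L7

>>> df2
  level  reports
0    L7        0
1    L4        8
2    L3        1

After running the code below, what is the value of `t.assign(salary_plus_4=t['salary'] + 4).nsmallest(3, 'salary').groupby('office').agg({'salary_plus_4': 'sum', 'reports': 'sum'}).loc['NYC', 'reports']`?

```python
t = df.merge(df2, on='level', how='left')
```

merge on 'level' (how='left') → 10 rows:
   salary office level  reports
0      68    NYC    L7        0
1     109    BOS    L4        8
2     125    NYC    L4        8
3     187    SEA    L4        8
4     193    SEA    L7        0
5      56    NYC    L4        8
6      54    AUS    L4        8
7      67    AUS    L4        8
8     194    DEN    L3        1
9     185    SEA    L7        0
add column salary_plus_4 = t['salary'] + 4:
   salary office level  reports  salary_plus_4
0      68    NYC    L7        0             72
1     109    BOS    L4        8            113
2     125    NYC    L4        8            129
3     187    SEA    L4        8            191
4     193    SEA    L7        0            197
5      56    NYC    L4        8             60
6      54    AUS    L4        8             58
7      67    AUS    L4        8             71
8     194    DEN    L3        1            198
9     185    SEA    L7        0            189
take 3 rows with smallest salary:
   salary office level  reports  salary_plus_4
6      54    AUS    L4        8             58
5      56    NYC    L4        8             60
7      67    AUS    L4        8             71
group by office: sum(salary_plus_4), sum(reports):
        salary_plus_4  reports
office                        
AUS               129       16
NYC                60        8

8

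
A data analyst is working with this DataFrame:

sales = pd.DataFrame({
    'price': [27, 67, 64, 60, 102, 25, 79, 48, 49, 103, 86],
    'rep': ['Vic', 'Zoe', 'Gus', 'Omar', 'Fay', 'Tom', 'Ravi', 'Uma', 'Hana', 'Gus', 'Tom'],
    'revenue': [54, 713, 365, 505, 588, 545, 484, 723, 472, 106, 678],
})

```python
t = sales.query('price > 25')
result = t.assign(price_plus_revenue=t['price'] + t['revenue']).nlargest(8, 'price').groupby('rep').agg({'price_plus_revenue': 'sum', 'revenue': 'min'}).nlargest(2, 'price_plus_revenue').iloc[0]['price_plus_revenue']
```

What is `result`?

780

filter rows where price > 25:
    price   rep  revenue
0      27   Vic       54
1      67   Zoe      713
2      64   Gus      365
3      60  Omar      505
4     102   Fay      588
6      79  Ravi      484
7      48   Uma      723
8      49  Hana      472
9     103   Gus      106
10     86   Tom      678
add column price_plus_revenue = t['price'] + t['revenue']:
    price   rep  revenue  price_plus_revenue
0      27   Vic       54                  81
1      67   Zoe      713                 780
2      64   Gus      365                 429
3      60  Omar      505                 565
4     102   Fay      588                 690
6      79  Ravi      484                 563
7      48   Uma      723                 771
8      49  Hana      472                 521
9     103   Gus      106                 209
10     86   Tom      678                 764
take 8 rows with largest price:
    price   rep  revenue  price_plus_revenue
9     103   Gus      106                 209
4     102   Fay      588                 690
10     86   Tom      678                 764
6      79  Ravi      484                 563
1      67   Zoe      713                 780
2      64   Gus      365                 429
3      60  Omar      505                 565
8      49  Hana      472                 521
group by rep: sum(price_plus_revenue), min(revenue):
      price_plus_revenue  revenue
rep                              
Fay                  690      588
Gus                  638      106
Hana                 521      472
Omar                 565      505
Ravi                 563      484
Tom                  764      678
Zoe                  780      713
take 2 rows with largest price_plus_revenue:
     price_plus_revenue  revenue
rep                             
Zoe                 780      713
Tom                 764      678
The value at position 0, column 'price_plus_revenue' is 780.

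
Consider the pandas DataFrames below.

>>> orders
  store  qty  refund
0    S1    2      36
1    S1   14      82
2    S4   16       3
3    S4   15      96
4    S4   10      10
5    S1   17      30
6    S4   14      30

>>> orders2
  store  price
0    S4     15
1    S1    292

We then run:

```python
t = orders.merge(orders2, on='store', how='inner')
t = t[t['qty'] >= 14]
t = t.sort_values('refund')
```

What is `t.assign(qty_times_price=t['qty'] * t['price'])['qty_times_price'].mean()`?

1945.4

merge on 'store' (how='inner') → 7 rows:
  store  qty  refund  price
0    S1    2      36    292
1    S1   14      82    292
2    S4   16       3     15
3    S4   15      96     15
4    S4   10      10     15
5    S1   17      30    292
6    S4   14      30     15
filter rows where qty >= 14:
  store  qty  refund  price
1    S1   14      82    292
2    S4   16       3     15
3    S4   15      96     15
5    S1   17      30    292
6    S4   14      30     15
sort by refund:
  store  qty  refund  price
2    S4   16       3     15
5    S1   17      30    292
6    S4   14      30     15
1    S1   14      82    292
3    S4   15      96     15
add column qty_times_price = t['qty'] * t['price']:
  store  qty  refund  price  qty_times_price
2    S4   16       3     15              240
5    S1   17      30    292             4964
6    S4   14      30     15              210
1    S1   14      82    292             4088
3    S4   15      96     15              225
Taking the mean of column 'qty_times_price' gives 1945.4.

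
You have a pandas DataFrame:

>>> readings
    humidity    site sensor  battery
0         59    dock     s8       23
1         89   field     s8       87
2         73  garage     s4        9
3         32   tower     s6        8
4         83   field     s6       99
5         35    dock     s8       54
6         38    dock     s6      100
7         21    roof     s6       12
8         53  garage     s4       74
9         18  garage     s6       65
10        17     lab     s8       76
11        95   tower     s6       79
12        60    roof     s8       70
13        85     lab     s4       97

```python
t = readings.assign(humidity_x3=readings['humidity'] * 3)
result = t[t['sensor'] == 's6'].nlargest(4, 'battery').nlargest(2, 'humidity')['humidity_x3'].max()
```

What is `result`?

285

add column humidity_x3 = readings['humidity'] * 3:
    humidity    site sensor  battery  humidity_x3
0         59    dock     s8       23          177
1         89   field     s8       87          267
2         73  garage     s4        9          219
3         32   tower     s6        8           96
4         83   field     s6       99          249
5         35    dock     s8       54          105
6         38    dock     s6      100          114
7         21    roof     s6       12           63
8         53  garage     s4       74          159
9         18  garage     s6       65           54
10        17     lab     s8       76           51
11        95   tower     s6       79          285
12        60    roof     s8       70          180
13        85     lab     s4       97          255
filter rows where sensor == 's6':
    humidity    site sensor  battery  humidity_x3
3         32   tower     s6        8           96
4         83   field     s6       99          249
6         38    dock     s6      100          114
7         21    roof     s6       12           63
9         18  garage     s6       65           54
11        95   tower     s6       79          285
take 4 rows with largest battery:
    humidity    site sensor  battery  humidity_x3
6         38    dock     s6      100          114
4         83   field     s6       99          249
11        95   tower     s6       79          285
9         18  garage     s6       65           54
take 2 rows with largest humidity:
    humidity   site sensor  battery  humidity_x3
11        95  tower     s6       79          285
4         83  field     s6       99          249
Hence 285.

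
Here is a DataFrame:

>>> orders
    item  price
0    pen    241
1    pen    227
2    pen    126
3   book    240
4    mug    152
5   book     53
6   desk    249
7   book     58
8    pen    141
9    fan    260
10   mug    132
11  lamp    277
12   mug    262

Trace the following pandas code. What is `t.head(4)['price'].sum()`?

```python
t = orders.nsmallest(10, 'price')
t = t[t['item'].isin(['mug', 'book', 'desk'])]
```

395

take 10 rows with smallest price:
    item  price
5   book     53
7   book     58
2    pen    126
10   mug    132
8    pen    141
4    mug    152
1    pen    227
3   book    240
0    pen    241
6   desk    249
filter rows where item in ['mug', 'book', 'desk']:
    item  price
5   book     53
7   book     58
10   mug    132
4    mug    152
3   book    240
6   desk    249
take first 4 rows:
    item  price
5   book     53
7   book     58
10   mug    132
4    mug    152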